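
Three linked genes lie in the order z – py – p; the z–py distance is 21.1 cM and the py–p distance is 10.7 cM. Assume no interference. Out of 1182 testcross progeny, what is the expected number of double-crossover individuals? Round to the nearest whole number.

27

Map distances give recombination frequencies of 0.211 and 0.107 for the two intervals.
With no interference, expected double-crossover frequency = 0.211 × 0.107 = 0.02258.
Expected number = 0.02258 × 1182 = 26.69 ≈ 27.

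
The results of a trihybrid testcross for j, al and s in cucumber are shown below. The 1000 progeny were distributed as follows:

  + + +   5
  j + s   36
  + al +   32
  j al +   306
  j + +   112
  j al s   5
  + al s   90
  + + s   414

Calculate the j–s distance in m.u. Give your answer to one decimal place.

The two most frequent reciprocal classes, j al + and + + s, are the parental types, so the F1 was j al + / + + s.
The two rarest classes, j al s and + + +, are the double crossovers. Comparing them with the parentals, only the s allele has switched, so s is the middle locus and the order is al – s – j.
Crossovers in the s–j interval produce the single-crossover classes + al + and j + s (32 + 36 = 68) plus the double crossovers (10).
RF(s–j) = (68 + 10) / 1000 = 78/1000 = 0.0780 → 7.8 m.u.

7.8 m.u.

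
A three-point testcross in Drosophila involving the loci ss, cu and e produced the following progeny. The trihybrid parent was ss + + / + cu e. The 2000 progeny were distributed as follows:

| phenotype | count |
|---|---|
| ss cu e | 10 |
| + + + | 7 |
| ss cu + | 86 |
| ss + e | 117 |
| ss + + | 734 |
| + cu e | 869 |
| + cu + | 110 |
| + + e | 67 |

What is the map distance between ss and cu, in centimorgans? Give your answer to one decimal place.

The two rarest classes, + + + and ss cu e, are the double crossovers. Comparing them with the parentals, only the ss allele has switched, so ss is the middle locus and the order is cu – ss – e.
Crossovers in the cu–ss interval produce the single-crossover classes ss cu + and + + e (86 + 67 = 153) plus the double crossovers (17).
RF(cu–ss) = (153 + 17) / 2000 = 170/2000 = 0.0850 → 8.5 centimorgans.

8.5 centimorgans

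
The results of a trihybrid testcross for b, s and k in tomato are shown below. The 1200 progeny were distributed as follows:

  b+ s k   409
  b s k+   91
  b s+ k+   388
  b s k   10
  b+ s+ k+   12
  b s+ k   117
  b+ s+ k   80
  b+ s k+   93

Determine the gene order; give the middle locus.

b

The two most frequent reciprocal classes, b+ s k and b s+ k+, are the parental types, so the F1 was b+ s k / b s+ k+.
The two rarest classes, b s k and b+ s+ k+, are the double crossovers. Comparing them with the parentals, only the b allele has switched, so b is the middle locus and the order is k – b – s.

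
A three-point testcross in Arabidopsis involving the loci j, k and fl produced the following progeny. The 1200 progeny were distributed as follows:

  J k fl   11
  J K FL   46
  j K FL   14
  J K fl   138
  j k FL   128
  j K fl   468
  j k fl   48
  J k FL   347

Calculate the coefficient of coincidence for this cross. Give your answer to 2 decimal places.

The two most frequent reciprocal classes, j K fl and J k FL, are the parental types, so the F1 was j K fl / J k FL.
The two rarest classes, j K FL and J k fl, are the double crossovers. Comparing them with the parentals, only the fl allele has switched, so fl is the middle locus and the order is k – fl – j.
k–fl: (94 + 25)/1200 = 0.0992; fl–j: (266 + 25)/1200 = 0.2425.
Expected DCO frequency = 0.0992 × 0.2425 ≈ 0.02406; observed = 25/1200 ≈ 0.02083.
Coefficient of coincidence = 0.02083/0.02406 ≈ 0.87.

0.87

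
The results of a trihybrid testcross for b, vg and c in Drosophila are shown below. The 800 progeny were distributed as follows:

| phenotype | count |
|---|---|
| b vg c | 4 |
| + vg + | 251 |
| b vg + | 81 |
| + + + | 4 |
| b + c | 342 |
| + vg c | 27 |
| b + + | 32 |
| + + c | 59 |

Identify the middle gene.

vg

The two most frequent reciprocal classes, b + c and + vg +, are the parental types, so the F1 was b + c / + vg +.
The two rarest classes, b vg c and + + +, are the double crossovers. Comparing them with the parentals, only the vg allele has switched, so vg is the middle locus and the order is c – vg – b.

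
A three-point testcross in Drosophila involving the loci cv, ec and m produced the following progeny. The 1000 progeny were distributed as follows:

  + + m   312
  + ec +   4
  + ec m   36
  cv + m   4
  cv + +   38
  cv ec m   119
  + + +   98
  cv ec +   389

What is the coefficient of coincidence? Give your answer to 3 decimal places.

The two most frequent reciprocal classes, + + m and cv ec +, are the parental types, so the F1 was + + m / cv ec +.
The two rarest classes, cv + m and + ec +, are the double crossovers. Comparing them with the parentals, only the cv allele has switched, so cv is the middle locus and the order is ec – cv – m.
ec–cv: (74 + 8)/1000 = 0.0820; cv–m: (217 + 8)/1000 = 0.2250.
Expected DCO frequency = 0.0820 × 0.2250 ≈ 0.01845; observed = 8/1000 ≈ 0.00800.
Coefficient of coincidence = 0.00800/0.01845 ≈ 0.434.

0.434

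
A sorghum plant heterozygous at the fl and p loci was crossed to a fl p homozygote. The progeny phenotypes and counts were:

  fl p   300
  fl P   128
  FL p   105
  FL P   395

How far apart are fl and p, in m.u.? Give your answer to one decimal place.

The two most frequent classes, FL P (395) and fl p (300), are the parental types, so the F1 was FL P / fl p.
The recombinant classes are FL p and fl P: 105 + 128 = 233.
Recombination frequency = 233/928 = 0.2511 ≈ 25.1%, i.e. 25.1 m.u.

25.1 m.u.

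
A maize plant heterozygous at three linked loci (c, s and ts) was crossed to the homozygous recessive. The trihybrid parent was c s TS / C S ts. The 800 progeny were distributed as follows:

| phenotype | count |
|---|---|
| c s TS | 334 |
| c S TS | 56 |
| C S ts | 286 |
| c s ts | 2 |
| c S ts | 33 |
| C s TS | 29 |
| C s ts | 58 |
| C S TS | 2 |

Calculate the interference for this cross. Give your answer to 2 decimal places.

0.59

The two rarest classes, c s ts and C S TS, are the double crossovers. Comparing them with the parentals, only the ts allele has switched, so ts is the middle locus and the order is s – ts – c.
s–ts: (114 + 4)/800 = 0.1475; ts–c: (62 + 4)/800 = 0.0825.
Expected DCO frequency = 0.1475 × 0.0825 ≈ 0.01217; observed = 4/800 ≈ 0.00500.
Coefficient of coincidence = 0.00500/0.01217 ≈ 0.41; interference = 1 − 0.41 = 0.59.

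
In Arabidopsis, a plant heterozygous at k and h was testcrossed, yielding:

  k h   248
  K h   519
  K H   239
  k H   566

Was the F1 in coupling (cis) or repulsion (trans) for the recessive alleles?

trans

The two most frequent classes are K h (519) and k H (566); these are the parental (non-recombinant) types.
So the F1 carried K h on one chromosome and k H on the other — the recessive alleles are on opposite chromosomes (trans / repulsion).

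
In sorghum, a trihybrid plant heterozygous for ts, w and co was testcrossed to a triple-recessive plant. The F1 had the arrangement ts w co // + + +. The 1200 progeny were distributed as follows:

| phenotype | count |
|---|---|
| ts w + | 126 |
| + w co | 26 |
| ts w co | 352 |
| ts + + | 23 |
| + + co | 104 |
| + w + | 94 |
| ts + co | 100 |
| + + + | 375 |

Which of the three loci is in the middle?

ts

The two rarest classes, + w co and ts + +, are the double crossovers. Comparing them with the parentals, only the ts allele has switched, so ts is the middle locus and the order is co – ts – w.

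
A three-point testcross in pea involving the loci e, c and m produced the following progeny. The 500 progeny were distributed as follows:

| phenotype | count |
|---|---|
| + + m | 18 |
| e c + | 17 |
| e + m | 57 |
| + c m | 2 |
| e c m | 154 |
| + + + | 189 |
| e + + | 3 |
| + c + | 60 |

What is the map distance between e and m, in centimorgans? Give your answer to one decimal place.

The two most frequent reciprocal classes, + + + and e c m, are the parental types, so the F1 was + + + / e c m.
The two rarest classes, e + + and + c m, are the double crossovers. Comparing them with the parentals, only the e allele has switched, so e is the middle locus and the order is m – e – c.
Crossovers in the m–e interval produce the single-crossover classes + + m and e c + (18 + 17 = 35) plus the double crossovers (5).
RF(m–e) = (35 + 5) / 500 = 40/500 = 0.0800 → 8.0 centimorgans.

8.0 centimorgans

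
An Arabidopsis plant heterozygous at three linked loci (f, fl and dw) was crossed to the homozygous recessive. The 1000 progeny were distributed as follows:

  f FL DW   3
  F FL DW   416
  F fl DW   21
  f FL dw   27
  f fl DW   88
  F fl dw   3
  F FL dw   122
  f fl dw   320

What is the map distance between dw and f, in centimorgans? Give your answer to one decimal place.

The two most frequent reciprocal classes, F FL DW and f fl dw, are the parental types, so the F1 was F FL DW / f fl dw.
The two rarest classes, f FL DW and F fl dw, are the double crossovers. Comparing them with the parentals, only the f allele has switched, so f is the middle locus and the order is dw – f – fl.
Crossovers in the dw–f interval produce the single-crossover classes F FL dw and f fl DW (122 + 88 = 210) plus the double crossovers (6).
RF(dw–f) = (210 + 6) / 1000 = 216/1000 = 0.2160 → 21.6 centimorgans.

21.6 centimorgans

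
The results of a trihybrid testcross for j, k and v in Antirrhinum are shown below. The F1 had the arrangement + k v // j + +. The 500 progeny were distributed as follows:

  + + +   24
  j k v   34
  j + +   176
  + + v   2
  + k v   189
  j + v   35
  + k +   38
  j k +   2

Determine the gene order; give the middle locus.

The two rarest classes, + + v and j k +, are the double crossovers. Comparing them with the parentals, only the k allele has switched, so k is the middle locus and the order is j – k – v.

k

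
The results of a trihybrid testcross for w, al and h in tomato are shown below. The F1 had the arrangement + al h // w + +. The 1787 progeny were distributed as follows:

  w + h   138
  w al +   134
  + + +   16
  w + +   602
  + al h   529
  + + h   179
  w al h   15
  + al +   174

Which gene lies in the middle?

The two rarest classes, w al h and + + +, are the double crossovers. Comparing them with the parentals, only the w allele has switched, so w is the middle locus and the order is h – w – al.

w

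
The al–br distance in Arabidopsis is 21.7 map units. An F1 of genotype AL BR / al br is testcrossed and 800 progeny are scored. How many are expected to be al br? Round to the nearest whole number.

313

A map distance of 21.7 map units corresponds to a recombination frequency of 0.217.
The F1 is AL BR / al br, so al br is a parental gamete class with expected frequency (1 − r)/2 = 0.783/2 = 0.3915.
Expected number = 0.3915 × 800 = 313.20 ≈ 313.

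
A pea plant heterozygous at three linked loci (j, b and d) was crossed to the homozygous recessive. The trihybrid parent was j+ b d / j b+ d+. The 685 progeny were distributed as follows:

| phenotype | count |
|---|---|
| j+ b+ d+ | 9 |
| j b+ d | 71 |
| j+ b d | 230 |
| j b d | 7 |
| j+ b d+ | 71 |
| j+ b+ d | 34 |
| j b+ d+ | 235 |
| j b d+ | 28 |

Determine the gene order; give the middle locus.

j

The two rarest classes, j b d and j+ b+ d+, are the double crossovers. Comparing them with the parentals, only the j allele has switched, so j is the middle locus and the order is d – j – b.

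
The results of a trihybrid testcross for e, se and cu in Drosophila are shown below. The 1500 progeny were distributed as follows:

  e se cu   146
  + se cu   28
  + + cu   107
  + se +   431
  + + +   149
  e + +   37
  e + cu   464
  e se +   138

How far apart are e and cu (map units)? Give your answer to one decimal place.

20.7 map units

The two most frequent reciprocal classes, e + cu and + se +, are the parental types, so the F1 was e + cu / + se +.
The two rarest classes, e + + and + se cu, are the double crossovers. Comparing them with the parentals, only the cu allele has switched, so cu is the middle locus and the order is se – cu – e.
Crossovers in the cu–e interval produce the single-crossover classes + + cu and e se + (107 + 138 = 245) plus the double crossovers (65).
RF(cu–e) = (245 + 65) / 1500 = 310/1500 = 0.2067 → 20.7 map units.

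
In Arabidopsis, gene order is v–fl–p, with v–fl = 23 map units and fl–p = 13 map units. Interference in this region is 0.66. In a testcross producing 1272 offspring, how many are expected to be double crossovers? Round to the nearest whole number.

13

Map distances give recombination frequencies of 0.230 and 0.130 for the two intervals.
With interference 0.66 (so coincidence = 0.34), expected double-crossover frequency = 0.230 × 0.130 × 0.34 = 0.01017.
Expected number = 0.01017 × 1272 = 12.93 ≈ 13.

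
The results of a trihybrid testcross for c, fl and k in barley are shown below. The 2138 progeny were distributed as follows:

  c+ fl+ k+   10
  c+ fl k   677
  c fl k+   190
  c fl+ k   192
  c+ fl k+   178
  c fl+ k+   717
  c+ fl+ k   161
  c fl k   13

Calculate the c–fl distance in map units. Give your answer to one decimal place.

17.5 map units

The two most frequent reciprocal classes, c fl+ k+ and c+ fl k, are the parental types, so the F1 was c fl+ k+ / c+ fl k.
The two rarest classes, c+ fl+ k+ and c fl k, are the double crossovers. Comparing them with the parentals, only the c allele has switched, so c is the middle locus and the order is k – c – fl.
Crossovers in the c–fl interval produce the single-crossover classes c fl k+ and c+ fl+ k (190 + 161 = 351) plus the double crossovers (23).
RF(c–fl) = (351 + 23) / 2138 = 374/2138 = 0.1749 → 17.5 map units.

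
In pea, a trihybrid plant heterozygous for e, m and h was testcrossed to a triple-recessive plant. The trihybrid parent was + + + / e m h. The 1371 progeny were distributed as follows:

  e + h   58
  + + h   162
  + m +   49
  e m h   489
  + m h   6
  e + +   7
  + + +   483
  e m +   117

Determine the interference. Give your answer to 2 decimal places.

0.49

The two rarest classes, e + + and + m h, are the double crossovers. Comparing them with the parentals, only the e allele has switched, so e is the middle locus and the order is h – e – m.
h–e: (279 + 13)/1371 = 0.2130; e–m: (107 + 13)/1371 = 0.0875.
Expected DCO frequency = 0.2130 × 0.0875 ≈ 0.01864; observed = 13/1371 ≈ 0.00948.
Coefficient of coincidence = 0.00948/0.01864 ≈ 0.51; interference = 1 − 0.51 = 0.49.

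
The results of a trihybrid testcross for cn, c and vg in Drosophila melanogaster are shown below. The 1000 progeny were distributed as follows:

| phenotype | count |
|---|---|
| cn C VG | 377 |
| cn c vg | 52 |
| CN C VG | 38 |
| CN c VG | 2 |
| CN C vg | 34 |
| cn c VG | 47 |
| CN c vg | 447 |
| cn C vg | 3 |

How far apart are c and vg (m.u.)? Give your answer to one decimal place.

8.6 m.u.

The two most frequent reciprocal classes, cn C VG and CN c vg, are the parental types, so the F1 was cn C VG / CN c vg.
The two rarest classes, cn C vg and CN c VG, are the double crossovers. Comparing them with the parentals, only the vg allele has switched, so vg is the middle locus and the order is c – vg – cn.
Crossovers in the c–vg interval produce the single-crossover classes cn c VG and CN C vg (47 + 34 = 81) plus the double crossovers (5).
RF(c–vg) = (81 + 5) / 1000 = 86/1000 = 0.0860 → 8.6 m.u.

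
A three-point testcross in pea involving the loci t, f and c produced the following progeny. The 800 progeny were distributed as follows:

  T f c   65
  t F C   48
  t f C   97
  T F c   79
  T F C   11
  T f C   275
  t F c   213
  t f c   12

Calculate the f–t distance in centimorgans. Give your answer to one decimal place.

The two most frequent reciprocal classes, t F c and T f C, are the parental types, so the F1 was t F c / T f C.
The two rarest classes, t f c and T F C, are the double crossovers. Comparing them with the parentals, only the f allele has switched, so f is the middle locus and the order is c – f – t.
Crossovers in the f–t interval produce the single-crossover classes T F c and t f C (79 + 97 = 176) plus the double crossovers (23).
RF(f–t) = (176 + 23) / 800 = 199/800 = 0.2487 → 24.9 centimorgans.

24.9 centimorgans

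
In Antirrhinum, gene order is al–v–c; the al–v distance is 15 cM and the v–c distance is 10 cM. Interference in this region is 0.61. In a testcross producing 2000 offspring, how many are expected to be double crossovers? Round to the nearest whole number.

Map distances give recombination frequencies of 0.150 and 0.100 for the two intervals.
With interference 0.61 (so coincidence = 0.39), expected double-crossover frequency = 0.150 × 0.100 × 0.39 = 0.00585.
Expected number = 0.00585 × 2000 = 11.70 ≈ 12.

12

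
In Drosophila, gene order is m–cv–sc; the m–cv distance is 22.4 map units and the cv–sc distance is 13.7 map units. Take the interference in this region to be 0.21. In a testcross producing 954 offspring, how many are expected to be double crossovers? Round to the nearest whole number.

23

Map distances give recombination frequencies of 0.224 and 0.137 for the two intervals.
With interference 0.21 (so coincidence = 0.79), expected double-crossover frequency = 0.224 × 0.137 × 0.79 = 0.02424.
Expected number = 0.02424 × 954 = 23.13 ≈ 23.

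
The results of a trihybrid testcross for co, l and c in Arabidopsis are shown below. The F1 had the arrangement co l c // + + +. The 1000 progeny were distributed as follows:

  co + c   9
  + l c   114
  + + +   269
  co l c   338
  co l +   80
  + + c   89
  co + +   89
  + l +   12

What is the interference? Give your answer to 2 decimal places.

The two rarest classes, co + c and + l +, are the double crossovers. Comparing them with the parentals, only the l allele has switched, so l is the middle locus and the order is c – l – co.
c–l: (169 + 21)/1000 = 0.1900; l–co: (203 + 21)/1000 = 0.2240.
Expected DCO frequency = 0.1900 × 0.2240 ≈ 0.04256; observed = 21/1000 ≈ 0.02100.
Coefficient of coincidence = 0.02100/0.04256 ≈ 0.49; interference = 1 − 0.49 = 0.51.

0.51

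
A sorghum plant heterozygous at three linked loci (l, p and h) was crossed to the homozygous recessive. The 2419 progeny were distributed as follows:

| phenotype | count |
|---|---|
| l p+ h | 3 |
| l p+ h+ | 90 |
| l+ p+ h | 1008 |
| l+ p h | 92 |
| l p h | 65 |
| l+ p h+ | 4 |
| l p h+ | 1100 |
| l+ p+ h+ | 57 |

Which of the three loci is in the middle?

l

The two most frequent reciprocal classes, l p h+ and l+ p+ h, are the parental types, so the F1 was l p h+ / l+ p+ h.
The two rarest classes, l+ p h+ and l p+ h, are the double crossovers. Comparing them with the parentals, only the l allele has switched, so l is the middle locus and the order is p – l – h.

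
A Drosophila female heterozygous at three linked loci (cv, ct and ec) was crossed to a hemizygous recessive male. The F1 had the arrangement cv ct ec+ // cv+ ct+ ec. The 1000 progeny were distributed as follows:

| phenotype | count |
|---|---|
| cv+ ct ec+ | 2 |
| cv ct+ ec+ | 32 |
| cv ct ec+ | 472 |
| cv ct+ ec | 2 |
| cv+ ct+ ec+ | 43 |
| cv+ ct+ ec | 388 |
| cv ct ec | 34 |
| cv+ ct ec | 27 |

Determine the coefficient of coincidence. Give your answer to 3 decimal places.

The two rarest classes, cv+ ct ec+ and cv ct+ ec, are the double crossovers. Comparing them with the parentals, only the cv allele has switched, so cv is the middle locus and the order is ct – cv – ec.
ct–cv: (59 + 4)/1000 = 0.0630; cv–ec: (77 + 4)/1000 = 0.0810.
Expected DCO frequency = 0.0630 × 0.0810 ≈ 0.00510; observed = 4/1000 ≈ 0.00400.
Coefficient of coincidence = 0.00400/0.00510 ≈ 0.784.

0.784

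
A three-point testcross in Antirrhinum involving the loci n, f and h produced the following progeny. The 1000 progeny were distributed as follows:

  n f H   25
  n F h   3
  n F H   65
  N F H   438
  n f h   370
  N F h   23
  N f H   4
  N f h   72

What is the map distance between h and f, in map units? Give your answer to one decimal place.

The two most frequent reciprocal classes, N F H and n f h, are the parental types, so the F1 was N F H / n f h.
The two rarest classes, N f H and n F h, are the double crossovers. Comparing them with the parentals, only the f allele has switched, so f is the middle locus and the order is h – f – n.
Crossovers in the h–f interval produce the single-crossover classes N F h and n f H (23 + 25 = 48) plus the double crossovers (7).
RF(h–f) = (48 + 7) / 1000 = 55/1000 = 0.0550 → 5.5 map units.

5.5 map units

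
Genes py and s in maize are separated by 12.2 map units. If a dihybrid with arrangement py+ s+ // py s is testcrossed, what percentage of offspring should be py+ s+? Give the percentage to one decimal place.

A map distance of 12.2 map units corresponds to a recombination frequency of 0.122.
The F1 is py+ s+ / py s, so py+ s+ is a parental gamete class with expected frequency (1 − r)/2 = 0.878/2 = 0.4390.
That is 0.4390 = 43.9% of the progeny.

43.9%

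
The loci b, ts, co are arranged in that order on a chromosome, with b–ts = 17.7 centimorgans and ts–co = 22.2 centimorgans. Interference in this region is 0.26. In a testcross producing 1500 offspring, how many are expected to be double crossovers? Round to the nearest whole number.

44

Map distances give recombination frequencies of 0.177 and 0.222 for the two intervals.
With interference 0.26 (so coincidence = 0.74), expected double-crossover frequency = 0.177 × 0.222 × 0.74 = 0.02908.
Expected number = 0.02908 × 1500 = 43.62 ≈ 44.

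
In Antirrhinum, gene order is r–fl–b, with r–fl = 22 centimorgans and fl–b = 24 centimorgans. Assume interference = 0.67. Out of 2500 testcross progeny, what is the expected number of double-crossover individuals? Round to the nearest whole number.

Map distances give recombination frequencies of 0.220 and 0.240 for the two intervals.
With interference 0.67 (so coincidence = 0.33), expected double-crossover frequency = 0.220 × 0.240 × 0.33 = 0.01742.
Expected number = 0.01742 × 2500 = 43.56 ≈ 44.

44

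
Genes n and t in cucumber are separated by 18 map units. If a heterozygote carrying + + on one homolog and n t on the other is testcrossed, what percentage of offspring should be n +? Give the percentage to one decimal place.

A map distance of 18 map units corresponds to a recombination frequency of 0.180.
The F1 is + + / n t, so n + is a recombinant gamete class with expected frequency r/2 = 0.180/2 = 0.0900.
That is 0.0900 = 9.0% of the progeny.

9.0%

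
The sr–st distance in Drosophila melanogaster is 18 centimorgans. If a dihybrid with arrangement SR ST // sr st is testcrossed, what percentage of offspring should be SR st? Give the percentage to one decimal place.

9.0%

A map distance of 18 centimorgans corresponds to a recombination frequency of 0.180.
The F1 is SR ST / sr st, so SR st is a recombinant gamete class with expected frequency r/2 = 0.180/2 = 0.0900.
That is 0.0900 = 9.0% of the progeny.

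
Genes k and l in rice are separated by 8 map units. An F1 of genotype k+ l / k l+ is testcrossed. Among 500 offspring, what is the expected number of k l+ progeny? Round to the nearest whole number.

230

A map distance of 8 map units corresponds to a recombination frequency of 0.080.
The F1 is k+ l / k l+, so k l+ is a parental gamete class with expected frequency (1 − r)/2 = 0.920/2 = 0.4600.
Expected number = 0.4600 × 500 = 230.00 ≈ 230.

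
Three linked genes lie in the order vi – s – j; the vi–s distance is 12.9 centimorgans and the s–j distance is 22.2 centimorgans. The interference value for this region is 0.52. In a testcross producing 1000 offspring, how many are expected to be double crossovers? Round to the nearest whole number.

Map distances give recombination frequencies of 0.129 and 0.222 for the two intervals.
With interference 0.52 (so coincidence = 0.48), expected double-crossover frequency = 0.129 × 0.222 × 0.48 = 0.01375.
Expected number = 0.01375 × 1000 = 13.75 ≈ 14.

14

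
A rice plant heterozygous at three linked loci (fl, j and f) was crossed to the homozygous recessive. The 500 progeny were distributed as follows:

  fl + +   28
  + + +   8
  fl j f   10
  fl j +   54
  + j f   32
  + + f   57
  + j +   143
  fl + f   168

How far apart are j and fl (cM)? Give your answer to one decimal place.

The two most frequent reciprocal classes, fl + f and + j +, are the parental types, so the F1 was fl + f / + j +.
The two rarest classes, fl j f and + + +, are the double crossovers. Comparing them with the parentals, only the j allele has switched, so j is the middle locus and the order is fl – j – f.
Crossovers in the fl–j interval produce the single-crossover classes + + f and fl j + (57 + 54 = 111) plus the double crossovers (18).
RF(fl–j) = (111 + 18) / 500 = 129/500 = 0.2580 → 25.8 cM.

25.8 cM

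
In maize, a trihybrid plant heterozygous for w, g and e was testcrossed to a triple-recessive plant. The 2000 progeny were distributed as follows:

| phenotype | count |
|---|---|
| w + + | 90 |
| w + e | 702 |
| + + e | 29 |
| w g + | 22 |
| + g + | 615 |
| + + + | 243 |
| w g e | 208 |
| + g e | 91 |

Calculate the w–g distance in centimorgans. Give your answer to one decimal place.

25.1 centimorgans

The two most frequent reciprocal classes, + g + and w + e, are the parental types, so the F1 was + g + / w + e.
The two rarest classes, w g + and + + e, are the double crossovers. Comparing them with the parentals, only the w allele has switched, so w is the middle locus and the order is g – w – e.
Crossovers in the g–w interval produce the single-crossover classes + + + and w g e (243 + 208 = 451) plus the double crossovers (51).
RF(g–w) = (451 + 51) / 2000 = 502/2000 = 0.2510 → 25.1 centimorgans.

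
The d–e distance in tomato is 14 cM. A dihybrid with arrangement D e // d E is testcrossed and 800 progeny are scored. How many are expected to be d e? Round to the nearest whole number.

A map distance of 14 cM corresponds to a recombination frequency of 0.140.
The F1 is D e / d E, so d e is a recombinant gamete class with expected frequency r/2 = 0.140/2 = 0.0700.
Expected number = 0.0700 × 800 = 56.00 ≈ 56.

56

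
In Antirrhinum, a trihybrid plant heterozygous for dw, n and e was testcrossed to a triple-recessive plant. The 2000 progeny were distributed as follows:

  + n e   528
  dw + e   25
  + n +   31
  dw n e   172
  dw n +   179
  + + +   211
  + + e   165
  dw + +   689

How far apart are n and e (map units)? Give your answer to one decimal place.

20.0 map units

The two most frequent reciprocal classes, dw + + and + n e, are the parental types, so the F1 was dw + + / + n e.
The two rarest classes, dw + e and + n +, are the double crossovers. Comparing them with the parentals, only the e allele has switched, so e is the middle locus and the order is n – e – dw.
Crossovers in the n–e interval produce the single-crossover classes dw n + and + + e (179 + 165 = 344) plus the double crossovers (56).
RF(n–e) = (344 + 56) / 2000 = 400/2000 = 0.2000 → 20.0 map units.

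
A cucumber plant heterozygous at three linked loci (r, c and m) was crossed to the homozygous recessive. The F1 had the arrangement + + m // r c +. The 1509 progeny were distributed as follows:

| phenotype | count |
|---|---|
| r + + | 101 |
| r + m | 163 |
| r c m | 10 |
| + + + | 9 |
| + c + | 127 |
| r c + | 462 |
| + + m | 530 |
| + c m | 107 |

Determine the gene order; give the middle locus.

The two rarest classes, + + + and r c m, are the double crossovers. Comparing them with the parentals, only the m allele has switched, so m is the middle locus and the order is c – m – r.

m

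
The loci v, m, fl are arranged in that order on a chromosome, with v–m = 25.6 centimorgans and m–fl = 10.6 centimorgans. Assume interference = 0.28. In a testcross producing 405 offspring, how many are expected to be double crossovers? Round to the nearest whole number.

8

Map distances give recombination frequencies of 0.256 and 0.106 for the two intervals.
With interference 0.28 (so coincidence = 0.72), expected double-crossover frequency = 0.256 × 0.106 × 0.72 = 0.01954.
Expected number = 0.01954 × 405 = 7.91 ≈ 8.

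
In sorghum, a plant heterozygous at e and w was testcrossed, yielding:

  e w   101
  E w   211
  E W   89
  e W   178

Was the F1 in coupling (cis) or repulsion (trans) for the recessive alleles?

trans

The two most frequent classes are E w (211) and e W (178); these are the parental (non-recombinant) types.
So the F1 carried E w on one chromosome and e W on the other — the recessive alleles are on opposite chromosomes (trans / repulsion).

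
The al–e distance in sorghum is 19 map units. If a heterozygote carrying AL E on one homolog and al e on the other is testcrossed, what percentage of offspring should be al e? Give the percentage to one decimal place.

40.5%

A map distance of 19 map units corresponds to a recombination frequency of 0.190.
The F1 is AL E / al e, so al e is a parental gamete class with expected frequency (1 − r)/2 = 0.810/2 = 0.4050.
That is 0.4050 = 40.5% of the progeny.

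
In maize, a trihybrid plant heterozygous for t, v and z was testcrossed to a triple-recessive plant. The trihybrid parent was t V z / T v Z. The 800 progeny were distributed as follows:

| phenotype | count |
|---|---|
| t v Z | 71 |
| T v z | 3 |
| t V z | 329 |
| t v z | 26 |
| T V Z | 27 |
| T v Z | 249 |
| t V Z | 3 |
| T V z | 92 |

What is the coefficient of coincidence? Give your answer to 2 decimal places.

The two rarest classes, t V Z and T v z, are the double crossovers. Comparing them with the parentals, only the z allele has switched, so z is the middle locus and the order is t – z – v.
t–z: (163 + 6)/800 = 0.2112; z–v: (53 + 6)/800 = 0.0737.
Expected DCO frequency = 0.2112 × 0.0737 ≈ 0.01557; observed = 6/800 ≈ 0.00750.
Coefficient of coincidence = 0.00750/0.01557 ≈ 0.48.

0.48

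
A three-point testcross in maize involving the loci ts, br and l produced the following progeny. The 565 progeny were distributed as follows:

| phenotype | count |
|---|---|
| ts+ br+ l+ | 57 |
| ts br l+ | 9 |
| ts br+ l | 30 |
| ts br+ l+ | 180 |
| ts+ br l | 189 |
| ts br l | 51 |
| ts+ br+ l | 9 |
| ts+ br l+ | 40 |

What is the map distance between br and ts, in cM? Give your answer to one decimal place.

The two most frequent reciprocal classes, ts+ br l and ts br+ l+, are the parental types, so the F1 was ts+ br l / ts br+ l+.
The two rarest classes, ts+ br+ l and ts br l+, are the double crossovers. Comparing them with the parentals, only the br allele has switched, so br is the middle locus and the order is ts – br – l.
Crossovers in the ts–br interval produce the single-crossover classes ts br l and ts+ br+ l+ (51 + 57 = 108) plus the double crossovers (18).
RF(ts–br) = (108 + 18) / 565 = 126/565 = 0.2230 → 22.3 cM.

22.3 cM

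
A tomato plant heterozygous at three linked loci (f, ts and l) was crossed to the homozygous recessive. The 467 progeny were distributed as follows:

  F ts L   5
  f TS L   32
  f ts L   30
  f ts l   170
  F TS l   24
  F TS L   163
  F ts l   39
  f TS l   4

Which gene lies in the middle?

ts

The two most frequent reciprocal classes, F TS L and f ts l, are the parental types, so the F1 was F TS L / f ts l.
The two rarest classes, F ts L and f TS l, are the double crossovers. Comparing them with the parentals, only the ts allele has switched, so ts is the middle locus and the order is f – ts – l.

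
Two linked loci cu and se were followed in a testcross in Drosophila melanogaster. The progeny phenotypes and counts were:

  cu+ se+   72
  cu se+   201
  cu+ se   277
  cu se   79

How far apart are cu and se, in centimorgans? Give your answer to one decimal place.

The two most frequent classes, cu+ se (277) and cu se+ (201), are the parental types, so the F1 was cu+ se / cu se+.
The recombinant classes are cu+ se+ and cu se: 72 + 79 = 151.
Recombination frequency = 151/629 = 0.2401 ≈ 24.0%, i.e. 24.0 centimorgans.

24.0 centimorgans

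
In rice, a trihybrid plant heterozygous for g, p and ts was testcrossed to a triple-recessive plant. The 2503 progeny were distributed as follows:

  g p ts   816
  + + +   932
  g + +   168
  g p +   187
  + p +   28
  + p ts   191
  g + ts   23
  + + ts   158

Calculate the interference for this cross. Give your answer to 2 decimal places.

The two most frequent reciprocal classes, g p ts and + + +, are the parental types, so the F1 was g p ts / + + +.
The two rarest classes, g + ts and + p +, are the double crossovers. Comparing them with the parentals, only the p allele has switched, so p is the middle locus and the order is g – p – ts.
g–p: (359 + 51)/2503 = 0.1638; p–ts: (345 + 51)/2503 = 0.1582.
Expected DCO frequency = 0.1638 × 0.1582 ≈ 0.02591; observed = 51/2503 ≈ 0.02038.
Coefficient of coincidence = 0.02038/0.02591 ≈ 0.79; interference = 1 − 0.79 = 0.21.

0.21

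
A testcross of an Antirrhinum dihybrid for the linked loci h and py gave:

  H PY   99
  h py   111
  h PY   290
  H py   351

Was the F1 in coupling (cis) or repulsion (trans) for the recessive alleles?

The two most frequent classes are H py (351) and h PY (290); these are the parental (non-recombinant) types.
So the F1 carried H py on one chromosome and h PY on the other — the recessive alleles are on opposite chromosomes (trans / repulsion).

trans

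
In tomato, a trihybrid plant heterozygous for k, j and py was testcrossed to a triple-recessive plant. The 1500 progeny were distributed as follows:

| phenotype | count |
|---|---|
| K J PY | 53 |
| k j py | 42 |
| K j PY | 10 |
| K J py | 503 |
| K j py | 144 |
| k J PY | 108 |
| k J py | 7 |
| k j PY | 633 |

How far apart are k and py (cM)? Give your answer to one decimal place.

The two most frequent reciprocal classes, k j PY and K J py, are the parental types, so the F1 was k j PY / K J py.
The two rarest classes, K j PY and k J py, are the double crossovers. Comparing them with the parentals, only the k allele has switched, so k is the middle locus and the order is py – k – j.
Crossovers in the py–k interval produce the single-crossover classes k j py and K J PY (42 + 53 = 95) plus the double crossovers (17).
RF(py–k) = (95 + 17) / 1500 = 112/1500 = 0.0747 → 7.5 cM.

7.5 cM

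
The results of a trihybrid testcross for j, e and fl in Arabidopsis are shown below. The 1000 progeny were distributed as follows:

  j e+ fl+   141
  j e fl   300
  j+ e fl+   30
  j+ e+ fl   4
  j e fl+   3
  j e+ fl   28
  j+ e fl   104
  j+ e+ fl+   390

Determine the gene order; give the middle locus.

The two most frequent reciprocal classes, j+ e+ fl+ and j e fl, are the parental types, so the F1 was j+ e+ fl+ / j e fl.
The two rarest classes, j+ e+ fl and j e fl+, are the double crossovers. Comparing them with the parentals, only the fl allele has switched, so fl is the middle locus and the order is j – fl – e.

fl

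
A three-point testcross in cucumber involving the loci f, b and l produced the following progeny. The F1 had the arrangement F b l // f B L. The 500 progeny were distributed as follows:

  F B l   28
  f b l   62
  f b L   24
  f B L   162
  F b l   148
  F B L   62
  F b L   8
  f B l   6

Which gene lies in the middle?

The two rarest classes, F b L and f B l, are the double crossovers. Comparing them with the parentals, only the l allele has switched, so l is the middle locus and the order is f – l – b.

l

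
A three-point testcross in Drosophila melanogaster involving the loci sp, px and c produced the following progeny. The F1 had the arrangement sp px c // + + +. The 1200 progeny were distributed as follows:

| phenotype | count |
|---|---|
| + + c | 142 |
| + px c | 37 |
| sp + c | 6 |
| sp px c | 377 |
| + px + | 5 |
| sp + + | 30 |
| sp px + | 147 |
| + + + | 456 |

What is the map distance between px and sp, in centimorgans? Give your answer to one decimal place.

6.5 centimorgans

The two rarest classes, sp + c and + px +, are the double crossovers. Comparing them with the parentals, only the px allele has switched, so px is the middle locus and the order is sp – px – c.
Crossovers in the sp–px interval produce the single-crossover classes + px c and sp + + (37 + 30 = 67) plus the double crossovers (11).
RF(sp–px) = (67 + 11) / 1200 = 78/1200 = 0.0650 → 6.5 centimorgans.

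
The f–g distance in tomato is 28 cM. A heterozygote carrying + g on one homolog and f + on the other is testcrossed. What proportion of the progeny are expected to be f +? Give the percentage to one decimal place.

A map distance of 28 cM corresponds to a recombination frequency of 0.280.
The F1 is + g / f +, so f + is a parental gamete class with expected frequency (1 − r)/2 = 0.720/2 = 0.3600.
That is 0.3600 = 36.0% of the progeny.

36.0%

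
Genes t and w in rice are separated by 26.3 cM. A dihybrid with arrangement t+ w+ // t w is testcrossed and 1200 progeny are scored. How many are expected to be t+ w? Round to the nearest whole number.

158

A map distance of 26.3 cM corresponds to a recombination frequency of 0.263.
The F1 is t+ w+ / t w, so t+ w is a recombinant gamete class with expected frequency r/2 = 0.263/2 = 0.1315.
Expected number = 0.1315 × 1200 = 157.80 ≈ 158.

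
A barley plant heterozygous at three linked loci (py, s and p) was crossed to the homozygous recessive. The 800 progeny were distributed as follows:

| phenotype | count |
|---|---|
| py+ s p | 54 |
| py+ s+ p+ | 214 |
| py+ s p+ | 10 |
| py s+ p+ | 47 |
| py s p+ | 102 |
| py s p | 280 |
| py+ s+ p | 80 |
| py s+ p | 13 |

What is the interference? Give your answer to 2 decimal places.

0.28

The two most frequent reciprocal classes, py+ s+ p+ and py s p, are the parental types, so the F1 was py+ s+ p+ / py s p.
The two rarest classes, py+ s p+ and py s+ p, are the double crossovers. Comparing them with the parentals, only the s allele has switched, so s is the middle locus and the order is p – s – py.
p–s: (182 + 23)/800 = 0.2562; s–py: (101 + 23)/800 = 0.1550.
Expected DCO frequency = 0.2562 × 0.1550 ≈ 0.03971; observed = 23/800 ≈ 0.02875.
Coefficient of coincidence = 0.02875/0.03971 ≈ 0.72; interference = 1 − 0.72 = 0.28.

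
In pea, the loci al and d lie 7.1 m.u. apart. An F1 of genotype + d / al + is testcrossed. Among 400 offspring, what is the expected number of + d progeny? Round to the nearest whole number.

A map distance of 7.1 m.u. corresponds to a recombination frequency of 0.071.
The F1 is + d / al +, so + d is a parental gamete class with expected frequency (1 − r)/2 = 0.929/2 = 0.4645.
Expected number = 0.4645 × 400 = 185.80 ≈ 186.

186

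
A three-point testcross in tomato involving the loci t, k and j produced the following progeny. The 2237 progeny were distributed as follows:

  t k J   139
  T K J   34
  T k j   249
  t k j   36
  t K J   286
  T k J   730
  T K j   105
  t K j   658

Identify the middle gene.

The two most frequent reciprocal classes, t K j and T k J, are the parental types, so the F1 was t K j / T k J.
The two rarest classes, t k j and T K J, are the double crossovers. Comparing them with the parentals, only the k allele has switched, so k is the middle locus and the order is j – k – t.

k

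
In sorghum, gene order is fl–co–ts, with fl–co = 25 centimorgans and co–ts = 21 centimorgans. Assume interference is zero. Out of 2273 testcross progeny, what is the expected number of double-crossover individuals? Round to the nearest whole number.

Map distances give recombination frequencies of 0.250 and 0.210 for the two intervals.
With no interference, expected double-crossover frequency = 0.250 × 0.210 = 0.05250.
Expected number = 0.05250 × 2273 = 119.33 ≈ 119.

119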